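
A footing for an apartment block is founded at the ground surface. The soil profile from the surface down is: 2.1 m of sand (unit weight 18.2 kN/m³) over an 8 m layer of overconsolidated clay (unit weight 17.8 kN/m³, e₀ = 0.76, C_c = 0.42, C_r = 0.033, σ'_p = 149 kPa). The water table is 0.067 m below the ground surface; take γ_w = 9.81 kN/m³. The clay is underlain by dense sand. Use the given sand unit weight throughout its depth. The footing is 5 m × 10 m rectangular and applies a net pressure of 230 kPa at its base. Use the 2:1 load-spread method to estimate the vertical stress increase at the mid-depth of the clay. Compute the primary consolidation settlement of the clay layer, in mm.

Mid-depth of clay below the ground surface: z = 2.1 + 8/2 = 6.1 m.
Total vertical stress at mid-clay: σ_v = 18.2×2.1 + 17.8×4 = 109.42 kPa.
Pore pressure: u = 9.81×(6.1 − 0.067) = 59.184 kPa.
Initial effective stress: σ'_0 = σ_v − u = 109.42 − 59.184 = 50.236 kPa.
Stress increase at mid-clay by the 2:1 spreading method:
Δσ = qBL/((B+z)(L+z)) = 230×5×10/((5+6.1)(10+6.1)) = 64.35 kPa
Final effective stress: σ'_f = 50.236 + 64.35 = 114.59 kPa.
σ'_f = 114.59 ≤ σ'_p = 149 kPa, so the clay remains overconsolidated and only the recompression index applies:
S_c = C_r·H/(1+e₀)·log₁₀(σ'_f/σ'_0) = 0.033×8/1.76×log₁₀(114.59/50.236)
    = 0.15 × 0.35813 = 0.05372 m

S_c ≈ 53.7 mm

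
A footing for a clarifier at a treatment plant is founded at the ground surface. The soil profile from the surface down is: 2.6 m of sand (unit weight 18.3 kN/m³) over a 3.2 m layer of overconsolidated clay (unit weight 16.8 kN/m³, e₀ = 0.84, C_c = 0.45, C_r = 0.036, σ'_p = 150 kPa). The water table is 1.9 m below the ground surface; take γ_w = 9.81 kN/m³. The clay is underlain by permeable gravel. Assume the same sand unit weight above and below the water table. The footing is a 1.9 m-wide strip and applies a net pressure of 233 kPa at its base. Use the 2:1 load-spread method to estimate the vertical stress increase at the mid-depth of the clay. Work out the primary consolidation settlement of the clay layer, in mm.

S_c ≈ 23.8 mm

Mid-depth of clay below the ground surface: z = 2.6 + 3.2/2 = 4.2 m.
Total vertical stress at mid-clay: σ_v = 18.3×2.6 + 16.8×1.6 = 74.46 kPa.
Pore pressure: u = 9.81×(4.2 − 1.9) = 22.563 kPa.
Initial effective stress: σ'_0 = σ_v − u = 74.46 − 22.563 = 51.897 kPa.
Stress increase at mid-clay by the 2:1 spreading method:
Δσ = qB/(B+z) = 233×1.9/(1.9+4.2) = 72.574 kPa
Final effective stress: σ'_f = 51.897 + 72.574 = 124.47 kPa.
σ'_f = 124.47 ≤ σ'_p = 150 kPa, so the clay remains overconsolidated and only the recompression index applies:
S_c = C_r·H/(1+e₀)·log₁₀(σ'_f/σ'_0) = 0.036×3.2/1.84×log₁₀(124.47/51.897)
    = 0.062608 × 0.37992 = 0.02379 m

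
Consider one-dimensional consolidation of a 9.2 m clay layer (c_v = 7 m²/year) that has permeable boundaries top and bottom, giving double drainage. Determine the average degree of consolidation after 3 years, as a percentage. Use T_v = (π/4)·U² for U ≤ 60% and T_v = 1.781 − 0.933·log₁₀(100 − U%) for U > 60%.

U ≈ 93 %

Drainage path length: H_d = H/2 = 4.6 m (double drainage).
T_v = c_v·t/H_d² = 7×3/4.6² = 0.99244.
T_v = 0.99244 corresponds to the U > 60% branch:
U = 1 − 10^((1.781 − T_v)/0.933)/100 = 0.93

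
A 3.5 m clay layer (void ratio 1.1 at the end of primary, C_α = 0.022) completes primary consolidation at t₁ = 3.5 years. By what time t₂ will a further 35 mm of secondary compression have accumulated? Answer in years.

t₂ ≈ 31.5 years

S_s = C_α·H/(1+e_p)·log₁₀(t₂/t₁) ⇒ log₁₀(t₂/t₁) = S_s·(1+e_p)/(C_α·H).
log₁₀(t₂/t₁) = 0.035 × (1+1.1) / (0.022×3.5) = 0.9545
t₂ = t₁ × 10^0.9545 = 3.5 × 9.006 = 31.52 years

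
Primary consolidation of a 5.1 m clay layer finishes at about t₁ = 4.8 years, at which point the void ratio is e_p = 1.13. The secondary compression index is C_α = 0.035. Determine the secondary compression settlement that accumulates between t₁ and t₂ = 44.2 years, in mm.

Secondary compression: S_s = C_α·H/(1+e_p)·log₁₀(t₂/t₁)
S_s = 0.035×5.1/(1+1.13)×log₁₀(44.2/4.8)
    = 0.0838 × 0.9642 = 0.0808 m

S_s ≈ 80.8 mm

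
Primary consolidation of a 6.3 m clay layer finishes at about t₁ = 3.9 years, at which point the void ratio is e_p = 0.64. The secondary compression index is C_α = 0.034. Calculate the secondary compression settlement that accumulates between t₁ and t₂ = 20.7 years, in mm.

Secondary compression: S_s = C_α·H/(1+e_p)·log₁₀(t₂/t₁)
S_s = 0.034×6.3/(1+0.64)×log₁₀(20.7/3.9)
    = 0.1306 × 0.7249 = 0.09468 m

S_s ≈ 94.7 mm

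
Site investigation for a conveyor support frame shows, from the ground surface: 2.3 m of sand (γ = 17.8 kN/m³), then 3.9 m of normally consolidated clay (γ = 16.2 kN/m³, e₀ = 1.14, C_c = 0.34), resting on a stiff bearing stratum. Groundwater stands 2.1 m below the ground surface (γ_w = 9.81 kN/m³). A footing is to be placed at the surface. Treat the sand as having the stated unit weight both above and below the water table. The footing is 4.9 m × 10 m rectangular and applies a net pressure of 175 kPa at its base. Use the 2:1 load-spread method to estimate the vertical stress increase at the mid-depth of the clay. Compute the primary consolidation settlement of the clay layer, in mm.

S_c ≈ 222 mm

Mid-depth of clay below the ground surface: z = 2.3 + 3.9/2 = 4.25 m.
Total vertical stress at mid-clay: σ_v = 17.8×2.3 + 16.2×1.95 = 72.53 kPa.
Pore pressure: u = 9.81×(4.25 − 2.1) = 21.091 kPa.
Initial effective stress: σ'_0 = σ_v − u = 72.53 − 21.091 = 51.439 kPa.
Stress increase at mid-clay by the 2:1 spreading method:
Δσ = qBL/((B+z)(L+z)) = 175×4.9×10/((4.9+4.25)(10+4.25)) = 65.766 kPa
Final effective stress: σ'_f = σ'_0 + Δσ = 51.439 + 65.766 = 117.21 kPa.
Normally consolidated clay, so the full stress increment lies on the virgin compression line:
S_c = C_c·H/(1+e₀)·log₁₀(σ'_f/σ'_0) = 0.34×3.9/(1+1.14)×log₁₀(117.21/51.439)
    = 0.61963 × 0.35767 = 0.2216 m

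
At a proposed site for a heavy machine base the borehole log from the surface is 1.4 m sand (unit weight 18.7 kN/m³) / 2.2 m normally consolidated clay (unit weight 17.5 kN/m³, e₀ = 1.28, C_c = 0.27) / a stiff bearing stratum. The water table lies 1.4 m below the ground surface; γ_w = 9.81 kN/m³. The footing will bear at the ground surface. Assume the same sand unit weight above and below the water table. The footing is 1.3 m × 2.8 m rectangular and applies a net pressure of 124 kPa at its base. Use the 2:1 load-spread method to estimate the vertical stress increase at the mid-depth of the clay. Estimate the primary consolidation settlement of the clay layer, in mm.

S_c ≈ 56.5 mm

Mid-depth of clay below the ground surface: z = 1.4 + 2.2/2 = 2.5 m.
Total vertical stress at mid-clay: σ_v = 18.7×1.4 + 17.5×1.1 = 45.43 kPa.
Pore pressure: u = 9.81×(2.5 − 1.4) = 10.791 kPa.
Initial effective stress: σ'_0 = σ_v − u = 45.43 − 10.791 = 34.639 kPa.
Stress increase at mid-clay by the 2:1 spreading method:
Δσ = qBL/((B+z)(L+z)) = 124×1.3×2.8/((1.3+2.5)(2.8+2.5)) = 22.411 kPa
Final effective stress: σ'_f = σ'_0 + Δσ = 34.639 + 22.411 = 57.05 kPa.
Normally consolidated clay, so the full stress increment lies on the virgin compression line:
S_c = C_c·H/(1+e₀)·log₁₀(σ'_f/σ'_0) = 0.27×2.2/(1+1.28)×log₁₀(57.05/34.639)
    = 0.26053 × 0.21669 = 0.05645 m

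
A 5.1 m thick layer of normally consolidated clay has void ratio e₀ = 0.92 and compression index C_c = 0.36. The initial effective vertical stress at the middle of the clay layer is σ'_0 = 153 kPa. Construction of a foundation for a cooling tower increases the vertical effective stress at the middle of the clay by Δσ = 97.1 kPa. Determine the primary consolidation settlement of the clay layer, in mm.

Final effective stress: σ'_f = σ'_0 + Δσ = 153 + 97.1 = 250.1 kPa.
Normally consolidated clay, so the full stress increment lies on the virgin compression line:
S_c = C_c·H/(1+e₀)·log₁₀(σ'_f/σ'_0) = 0.36×5.1/(1+0.92)×log₁₀(250.1/153)
    = 0.95625 × 0.21342 = 0.2041 m

S_c ≈ 204 mm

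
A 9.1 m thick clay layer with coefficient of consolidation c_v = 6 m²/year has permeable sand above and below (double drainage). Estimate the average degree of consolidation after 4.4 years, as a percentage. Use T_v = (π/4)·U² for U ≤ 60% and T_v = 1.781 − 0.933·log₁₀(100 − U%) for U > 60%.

U ≈ 96.5 %

Drainage path length: H_d = H/2 = 4.55 m (double drainage).
T_v = c_v·t/H_d² = 6×4.4/4.55² = 1.2752.
T_v = 1.2752 corresponds to the U > 60% branch:
U = 1 − 10^((1.781 − T_v)/0.933)/100 = 0.9652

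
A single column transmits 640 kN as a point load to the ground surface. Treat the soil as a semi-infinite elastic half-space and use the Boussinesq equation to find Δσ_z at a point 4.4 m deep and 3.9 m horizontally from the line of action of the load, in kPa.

Δσ_z ≈ 3.7 kPa

Boussinesq vertical stress below a point load on an elastic half-space:
Δσ_z = 3P/(2πz²) · [1 + (r/z)²]^(−5/2)
r/z = 3.9/4.4 = 0.88636; [1+(r/z)²]^(−5/2) = 0.2347.
Δσ_z = 3×640/(2π×4.4²) × 0.2347 = 15.784 × 0.2347 = 3.705 kPa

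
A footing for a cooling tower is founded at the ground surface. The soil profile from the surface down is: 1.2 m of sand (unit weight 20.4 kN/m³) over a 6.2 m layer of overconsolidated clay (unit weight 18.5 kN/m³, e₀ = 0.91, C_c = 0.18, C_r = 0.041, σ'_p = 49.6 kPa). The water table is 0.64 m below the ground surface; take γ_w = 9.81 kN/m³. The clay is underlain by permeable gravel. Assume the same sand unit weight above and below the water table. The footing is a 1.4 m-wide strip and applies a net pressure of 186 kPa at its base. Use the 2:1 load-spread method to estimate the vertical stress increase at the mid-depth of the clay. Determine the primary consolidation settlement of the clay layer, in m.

Mid-depth of clay below the ground surface: z = 1.2 + 6.2/2 = 4.3 m.
Total vertical stress at mid-clay: σ_v = 20.4×1.2 + 18.5×3.1 = 81.83 kPa.
Pore pressure: u = 9.81×(4.3 − 0.64) = 35.905 kPa.
Initial effective stress: σ'_0 = σ_v − u = 81.83 − 35.905 = 45.925 kPa.
Stress increase at mid-clay by the 2:1 spreading method:
Δσ = qB/(B+z) = 186×1.4/(1.4+4.3) = 45.684 kPa
Final effective stress: σ'_f = 45.925 + 45.684 = 91.609 kPa.
σ'_f = 91.609 > σ'_p = 49.6 kPa, so the stress path crosses the preconsolidation pressure — recompression up to σ'_p, then virgin compression beyond:
S_c = H/(1+e₀)·[C_r·log₁₀(σ'_p/σ'_0) + C_c·log₁₀(σ'_f/σ'_p)]
    = 6.2/1.91 × [0.041×log₁₀(49.6/45.925) + 0.18×log₁₀(91.609/49.6)]
    = 3.2461 × [0.0013707 + 0.047962] = 0.1601 m

S_c ≈ 0.16 m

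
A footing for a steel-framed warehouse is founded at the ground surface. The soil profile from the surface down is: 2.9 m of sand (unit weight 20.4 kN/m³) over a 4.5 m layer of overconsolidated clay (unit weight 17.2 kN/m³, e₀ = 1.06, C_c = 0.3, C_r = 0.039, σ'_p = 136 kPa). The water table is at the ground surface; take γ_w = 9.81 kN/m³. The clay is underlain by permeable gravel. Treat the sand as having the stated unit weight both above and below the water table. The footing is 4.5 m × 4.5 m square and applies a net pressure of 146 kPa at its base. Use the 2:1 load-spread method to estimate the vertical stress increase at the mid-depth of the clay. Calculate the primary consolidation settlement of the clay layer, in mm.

S_c ≈ 19 mm

Mid-depth of clay below the ground surface: z = 2.9 + 4.5/2 = 5.15 m.
Total vertical stress at mid-clay: σ_v = 20.4×2.9 + 17.2×2.25 = 97.86 kPa.
Pore pressure: u = 9.81×(5.15 − 0) = 50.522 kPa.
Initial effective stress: σ'_0 = σ_v − u = 97.86 − 50.522 = 47.338 kPa.
Stress increase at mid-clay by the 2:1 spreading method:
Δσ = qBL/((B+z)(L+z)) = 146×4.5×4.5/((4.5+5.15)(4.5+5.15)) = 31.749 kPa
Final effective stress: σ'_f = 47.338 + 31.749 = 79.087 kPa.
σ'_f = 79.087 ≤ σ'_p = 136 kPa, so the clay remains overconsolidated and only the recompression index applies:
S_c = C_r·H/(1+e₀)·log₁₀(σ'_f/σ'_0) = 0.039×4.5/2.06×log₁₀(79.087/47.338)
    = 0.085195 × 0.2229 = 0.01899 m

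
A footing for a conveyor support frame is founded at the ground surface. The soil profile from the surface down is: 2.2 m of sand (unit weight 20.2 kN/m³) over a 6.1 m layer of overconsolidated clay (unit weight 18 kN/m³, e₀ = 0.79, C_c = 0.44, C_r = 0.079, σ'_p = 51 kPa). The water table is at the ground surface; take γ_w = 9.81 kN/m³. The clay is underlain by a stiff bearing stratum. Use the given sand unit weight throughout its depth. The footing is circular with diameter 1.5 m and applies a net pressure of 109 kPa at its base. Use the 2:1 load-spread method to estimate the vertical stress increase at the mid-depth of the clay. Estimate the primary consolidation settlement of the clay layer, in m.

S_c ≈ 0.0352 m

Mid-depth of clay below the ground surface: z = 2.2 + 6.1/2 = 5.25 m.
Total vertical stress at mid-clay: σ_v = 20.2×2.2 + 18×3.05 = 99.34 kPa.
Pore pressure: u = 9.81×(5.25 − 0) = 51.503 kPa.
Initial effective stress: σ'_0 = σ_v − u = 99.34 − 51.503 = 47.837 kPa.
Stress increase at mid-clay by the 2:1 spreading method:
Δσ ≈ qD²/(D+z)² = 109×1.5²/(1.5+5.25)² = 5.3827 kPa
Final effective stress: σ'_f = 47.837 + 5.3827 = 53.22 kPa.
σ'_f = 53.22 > σ'_p = 51 kPa, so the stress path crosses the preconsolidation pressure — recompression up to σ'_p, then virgin compression beyond:
S_c = H/(1+e₀)·[C_r·log₁₀(σ'_p/σ'_0) + C_c·log₁₀(σ'_f/σ'_p)]
    = 6.1/1.79 × [0.079×log₁₀(51/47.837) + 0.44×log₁₀(53.22/51)]
    = 3.4078 × [0.0021967 + 0.0081421] = 0.03523 m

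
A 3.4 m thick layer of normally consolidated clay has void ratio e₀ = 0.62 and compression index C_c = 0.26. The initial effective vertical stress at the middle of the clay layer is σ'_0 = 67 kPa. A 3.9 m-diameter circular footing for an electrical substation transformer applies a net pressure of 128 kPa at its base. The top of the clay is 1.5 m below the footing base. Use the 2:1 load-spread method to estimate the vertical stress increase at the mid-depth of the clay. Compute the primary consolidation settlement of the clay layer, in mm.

Mid-depth of clay below the footing base: z = 1.5 + 3.4/2 = 3.2 m.
Stress increase at mid-clay by the 2:1 spreading method:
Δσ ≈ qD²/(D+z)² = 128×3.9²/(3.9+3.2)² = 38.621 kPa
Final effective stress: σ'_f = σ'_0 + Δσ = 67 + 38.621 = 105.62 kPa.
Normally consolidated clay, so the full stress increment lies on the virgin compression line:
S_c = C_c·H/(1+e₀)·log₁₀(σ'_f/σ'_0) = 0.26×3.4/(1+0.62)×log₁₀(105.62/67)
    = 0.54568 × 0.19767 = 0.1079 m

S_c ≈ 108 mm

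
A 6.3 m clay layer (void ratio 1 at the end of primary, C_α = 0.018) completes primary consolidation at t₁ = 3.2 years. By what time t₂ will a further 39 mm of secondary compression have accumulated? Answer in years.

t₂ ≈ 15.6 years

S_s = C_α·H/(1+e_p)·log₁₀(t₂/t₁) ⇒ log₁₀(t₂/t₁) = S_s·(1+e_p)/(C_α·H).
log₁₀(t₂/t₁) = 0.039 × (1+1) / (0.018×6.3) = 0.6878
t₂ = t₁ × 10^0.6878 = 3.2 × 4.873 = 15.59 years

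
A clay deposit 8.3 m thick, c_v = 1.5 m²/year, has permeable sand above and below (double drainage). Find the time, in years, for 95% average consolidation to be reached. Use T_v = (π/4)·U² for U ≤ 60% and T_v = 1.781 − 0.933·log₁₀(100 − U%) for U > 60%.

t ≈ 13 years

Drainage path length: H_d = H/2 = 4.15 m (double drainage).
U > 60%: T_v = 1.781 − 0.933·log₁₀(100 − 95) = 1.1289.
t = T_v·H_d²/c_v = 1.1289×4.15²/1.5 = 12.96 years.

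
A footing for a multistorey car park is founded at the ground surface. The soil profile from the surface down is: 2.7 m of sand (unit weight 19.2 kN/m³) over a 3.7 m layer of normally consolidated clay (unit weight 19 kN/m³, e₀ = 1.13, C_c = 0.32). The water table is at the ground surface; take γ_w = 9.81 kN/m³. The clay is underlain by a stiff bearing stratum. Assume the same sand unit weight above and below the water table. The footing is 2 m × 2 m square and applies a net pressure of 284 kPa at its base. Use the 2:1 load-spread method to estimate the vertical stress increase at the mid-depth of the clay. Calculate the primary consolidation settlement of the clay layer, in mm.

Mid-depth of clay below the ground surface: z = 2.7 + 3.7/2 = 4.55 m.
Total vertical stress at mid-clay: σ_v = 19.2×2.7 + 19×1.85 = 86.99 kPa.
Pore pressure: u = 9.81×(4.55 − 0) = 44.636 kPa.
Initial effective stress: σ'_0 = σ_v − u = 86.99 − 44.636 = 42.354 kPa.
Stress increase at mid-clay by the 2:1 spreading method:
Δσ = qBL/((B+z)(L+z)) = 284×2×2/((2+4.55)(2+4.55)) = 26.479 kPa
Final effective stress: σ'_f = σ'_0 + Δσ = 42.354 + 26.479 = 68.833 kPa.
Normally consolidated clay, so the full stress increment lies on the virgin compression line:
S_c = C_c·H/(1+e₀)·log₁₀(σ'_f/σ'_0) = 0.32×3.7/(1+1.13)×log₁₀(68.833/42.354)
    = 0.55587 × 0.2109 = 0.1172 m

S_c ≈ 117 mm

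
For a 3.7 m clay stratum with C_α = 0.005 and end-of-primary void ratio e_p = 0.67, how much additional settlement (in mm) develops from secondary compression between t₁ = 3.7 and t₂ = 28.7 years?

Secondary compression: S_s = C_α·H/(1+e_p)·log₁₀(t₂/t₁)
S_s = 0.005×3.7/(1+0.67)×log₁₀(28.7/3.7)
    = 0.01108 × 0.8897 = 0.009856 m

S_s ≈ 9.86 mm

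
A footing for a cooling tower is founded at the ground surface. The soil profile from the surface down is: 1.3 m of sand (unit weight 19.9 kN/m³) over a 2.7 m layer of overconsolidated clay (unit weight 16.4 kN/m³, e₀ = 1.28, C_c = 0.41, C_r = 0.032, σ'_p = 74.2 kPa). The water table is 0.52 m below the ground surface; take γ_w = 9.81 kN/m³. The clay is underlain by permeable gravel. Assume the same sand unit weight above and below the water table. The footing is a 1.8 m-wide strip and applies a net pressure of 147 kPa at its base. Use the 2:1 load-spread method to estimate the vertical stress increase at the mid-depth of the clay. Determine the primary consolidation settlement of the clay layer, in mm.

Mid-depth of clay below the ground surface: z = 1.3 + 2.7/2 = 2.65 m.
Total vertical stress at mid-clay: σ_v = 19.9×1.3 + 16.4×1.35 = 48.01 kPa.
Pore pressure: u = 9.81×(2.65 − 0.52) = 20.895 kPa.
Initial effective stress: σ'_0 = σ_v − u = 48.01 − 20.895 = 27.115 kPa.
Stress increase at mid-clay by the 2:1 spreading method:
Δσ = qB/(B+z) = 147×1.8/(1.8+2.65) = 59.461 kPa
Final effective stress: σ'_f = 27.115 + 59.461 = 86.576 kPa.
σ'_f = 86.576 > σ'_p = 74.2 kPa, so the stress path crosses the preconsolidation pressure — recompression up to σ'_p, then virgin compression beyond:
S_c = H/(1+e₀)·[C_r·log₁₀(σ'_p/σ'_0) + C_c·log₁₀(σ'_f/σ'_p)]
    = 2.7/2.28 × [0.032×log₁₀(74.2/27.115) + 0.41×log₁₀(86.576/74.2)]
    = 1.1842 × [0.01399 + 0.027467] = 0.04909 m

S_c ≈ 49.1 mm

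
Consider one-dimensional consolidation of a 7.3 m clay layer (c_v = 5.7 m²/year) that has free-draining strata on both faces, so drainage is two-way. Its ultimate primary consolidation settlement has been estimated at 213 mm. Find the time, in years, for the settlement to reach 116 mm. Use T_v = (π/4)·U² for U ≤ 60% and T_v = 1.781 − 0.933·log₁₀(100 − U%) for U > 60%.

t ≈ 0.544 years

Drainage path length: H_d = H/2 = 3.65 m (double drainage).
U = S(t)/S_ult = 116/213 = 0.5446.
U ≤ 60%: T_v = (π/4)·U² = (π/4)×0.5446² = 0.23294.
t = T_v·H_d²/c_v = 0.23294×3.65²/5.7 = 0.5444 years.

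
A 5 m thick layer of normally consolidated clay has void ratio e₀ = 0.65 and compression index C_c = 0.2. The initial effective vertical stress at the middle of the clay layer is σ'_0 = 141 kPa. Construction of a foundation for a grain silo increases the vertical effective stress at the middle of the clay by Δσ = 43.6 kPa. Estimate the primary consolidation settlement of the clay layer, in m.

Final effective stress: σ'_f = σ'_0 + Δσ = 141 + 43.6 = 184.6 kPa.
Normally consolidated clay, so the full stress increment lies on the virgin compression line:
S_c = C_c·H/(1+e₀)·log₁₀(σ'_f/σ'_0) = 0.2×5/(1+0.65)×log₁₀(184.6/141)
    = 0.60606 × 0.11701 = 0.07092 m

S_c ≈ 0.0709 m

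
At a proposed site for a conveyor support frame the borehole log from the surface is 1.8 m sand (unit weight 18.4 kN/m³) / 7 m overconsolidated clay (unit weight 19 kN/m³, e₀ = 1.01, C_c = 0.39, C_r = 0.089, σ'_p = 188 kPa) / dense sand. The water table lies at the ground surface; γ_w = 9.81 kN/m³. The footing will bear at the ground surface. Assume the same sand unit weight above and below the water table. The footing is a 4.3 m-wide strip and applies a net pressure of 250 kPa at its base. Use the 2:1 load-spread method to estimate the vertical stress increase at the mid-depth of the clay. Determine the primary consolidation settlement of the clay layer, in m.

S_c ≈ 0.163 m

Mid-depth of clay below the ground surface: z = 1.8 + 7/2 = 5.3 m.
Total vertical stress at mid-clay: σ_v = 18.4×1.8 + 19×3.5 = 99.62 kPa.
Pore pressure: u = 9.81×(5.3 − 0) = 51.993 kPa.
Initial effective stress: σ'_0 = σ_v − u = 99.62 − 51.993 = 47.627 kPa.
Stress increase at mid-clay by the 2:1 spreading method:
Δσ = qB/(B+z) = 250×4.3/(4.3+5.3) = 111.98 kPa
Final effective stress: σ'_f = 47.627 + 111.98 = 159.61 kPa.
σ'_f = 159.61 ≤ σ'_p = 188 kPa, so the clay remains overconsolidated and only the recompression index applies:
S_c = C_r·H/(1+e₀)·log₁₀(σ'_f/σ'_0) = 0.089×7/2.01×log₁₀(159.61/47.627)
    = 0.30995 × 0.52521 = 0.1628 m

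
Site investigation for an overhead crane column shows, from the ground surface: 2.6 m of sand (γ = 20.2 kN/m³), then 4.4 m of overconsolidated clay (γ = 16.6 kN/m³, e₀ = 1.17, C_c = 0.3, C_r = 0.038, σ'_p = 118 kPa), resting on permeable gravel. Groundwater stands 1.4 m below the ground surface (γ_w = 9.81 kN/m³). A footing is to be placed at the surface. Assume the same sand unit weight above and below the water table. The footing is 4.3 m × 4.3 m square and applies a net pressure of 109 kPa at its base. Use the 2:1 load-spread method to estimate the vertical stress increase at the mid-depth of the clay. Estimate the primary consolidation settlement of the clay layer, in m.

S_c ≈ 0.0121 m

Mid-depth of clay below the ground surface: z = 2.6 + 4.4/2 = 4.8 m.
Total vertical stress at mid-clay: σ_v = 20.2×2.6 + 16.6×2.2 = 89.04 kPa.
Pore pressure: u = 9.81×(4.8 − 1.4) = 33.354 kPa.
Initial effective stress: σ'_0 = σ_v − u = 89.04 − 33.354 = 55.686 kPa.
Stress increase at mid-clay by the 2:1 spreading method:
Δσ = qBL/((B+z)(L+z)) = 109×4.3×4.3/((4.3+4.8)(4.3+4.8)) = 24.338 kPa
Final effective stress: σ'_f = 55.686 + 24.338 = 80.024 kPa.
σ'_f = 80.024 ≤ σ'_p = 118 kPa, so the clay remains overconsolidated and only the recompression index applies:
S_c = C_r·H/(1+e₀)·log₁₀(σ'_f/σ'_0) = 0.038×4.4/2.17×log₁₀(80.024/55.686)
    = 0.077049 × 0.15747 = 0.01213 m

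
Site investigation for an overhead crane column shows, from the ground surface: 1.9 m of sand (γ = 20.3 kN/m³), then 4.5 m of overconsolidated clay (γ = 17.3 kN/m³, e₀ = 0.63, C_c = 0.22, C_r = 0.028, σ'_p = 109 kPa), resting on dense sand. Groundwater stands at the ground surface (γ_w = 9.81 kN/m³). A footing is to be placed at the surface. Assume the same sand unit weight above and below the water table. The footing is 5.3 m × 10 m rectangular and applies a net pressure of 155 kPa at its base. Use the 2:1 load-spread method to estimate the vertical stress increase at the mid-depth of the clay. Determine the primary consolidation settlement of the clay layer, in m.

Mid-depth of clay below the ground surface: z = 1.9 + 4.5/2 = 4.15 m.
Total vertical stress at mid-clay: σ_v = 20.3×1.9 + 17.3×2.25 = 77.495 kPa.
Pore pressure: u = 9.81×(4.15 − 0) = 40.712 kPa.
Initial effective stress: σ'_0 = σ_v − u = 77.495 − 40.712 = 36.783 kPa.
Stress increase at mid-clay by the 2:1 spreading method:
Δσ = qBL/((B+z)(L+z)) = 155×5.3×10/((5.3+4.15)(10+4.15)) = 61.435 kPa
Final effective stress: σ'_f = 36.783 + 61.435 = 98.218 kPa.
σ'_f = 98.218 ≤ σ'_p = 109 kPa, so the clay remains overconsolidated and only the recompression index applies:
S_c = C_r·H/(1+e₀)·log₁₀(σ'_f/σ'_0) = 0.028×4.5/1.63×log₁₀(98.218/36.783)
    = 0.0773 × 0.42654 = 0.03297 m

S_c ≈ 0.033 m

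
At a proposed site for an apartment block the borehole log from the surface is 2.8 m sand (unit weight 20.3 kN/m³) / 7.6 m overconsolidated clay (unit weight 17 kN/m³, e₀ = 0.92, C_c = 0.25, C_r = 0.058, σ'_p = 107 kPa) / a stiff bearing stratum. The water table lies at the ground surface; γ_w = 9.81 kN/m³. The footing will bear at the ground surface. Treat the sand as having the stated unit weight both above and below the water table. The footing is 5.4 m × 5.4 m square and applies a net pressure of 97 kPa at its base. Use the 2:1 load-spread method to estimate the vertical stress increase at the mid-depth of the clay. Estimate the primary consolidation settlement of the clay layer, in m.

Mid-depth of clay below the ground surface: z = 2.8 + 7.6/2 = 6.6 m.
Total vertical stress at mid-clay: σ_v = 20.3×2.8 + 17×3.8 = 121.44 kPa.
Pore pressure: u = 9.81×(6.6 − 0) = 64.746 kPa.
Initial effective stress: σ'_0 = σ_v − u = 121.44 − 64.746 = 56.694 kPa.
Stress increase at mid-clay by the 2:1 spreading method:
Δσ = qBL/((B+z)(L+z)) = 97×5.4×5.4/((5.4+6.6)(5.4+6.6)) = 19.643 kPa
Final effective stress: σ'_f = 56.694 + 19.643 = 76.337 kPa.
σ'_f = 76.337 ≤ σ'_p = 107 kPa, so the clay remains overconsolidated and only the recompression index applies:
S_c = C_r·H/(1+e₀)·log₁₀(σ'_f/σ'_0) = 0.058×7.6/1.92×log₁₀(76.337/56.694)
    = 0.22958 × 0.1292 = 0.02966 m

S_c ≈ 0.0297 m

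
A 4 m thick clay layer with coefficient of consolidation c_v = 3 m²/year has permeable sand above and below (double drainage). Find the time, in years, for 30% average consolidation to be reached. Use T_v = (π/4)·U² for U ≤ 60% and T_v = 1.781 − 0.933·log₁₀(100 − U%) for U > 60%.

t ≈ 0.0942 years

Drainage path length: H_d = H/2 = 2 m (double drainage).
U ≤ 60%: T_v = (π/4)·U² = (π/4)×0.3² = 0.070686.
t = T_v·H_d²/c_v = 0.070686×2²/3 = 0.09425 years.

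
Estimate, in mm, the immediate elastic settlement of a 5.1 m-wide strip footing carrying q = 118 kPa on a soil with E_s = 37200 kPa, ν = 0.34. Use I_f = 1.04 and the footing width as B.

Immediate (elastic) settlement: S_e = q·B·(1−ν²)/E_s · I_f.
S_e = 118 × 5.1 × (1 − 0.34²) / 37200 × 1.04
    = 118 × 5.1 × 0.8844 / 37200 × 1.04
    = 0.01488 m = 14.88 mm

S_e ≈ 14.9 mm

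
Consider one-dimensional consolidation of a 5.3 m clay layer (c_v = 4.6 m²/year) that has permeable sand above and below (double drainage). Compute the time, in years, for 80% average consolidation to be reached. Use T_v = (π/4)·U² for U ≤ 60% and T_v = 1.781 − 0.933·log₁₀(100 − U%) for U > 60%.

t ≈ 0.866 years

Drainage path length: H_d = H/2 = 2.65 m (double drainage).
U > 60%: T_v = 1.781 − 0.933·log₁₀(100 − 80) = 0.56714.
t = T_v·H_d²/c_v = 0.56714×2.65²/4.6 = 0.8658 years.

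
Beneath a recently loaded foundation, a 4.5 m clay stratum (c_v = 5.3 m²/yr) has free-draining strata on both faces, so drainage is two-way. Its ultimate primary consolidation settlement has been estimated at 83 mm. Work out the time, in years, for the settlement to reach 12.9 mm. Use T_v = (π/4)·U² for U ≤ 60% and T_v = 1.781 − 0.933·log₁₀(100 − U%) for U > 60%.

Drainage path length: H_d = H/2 = 2.25 m (double drainage).
U = S(t)/S_ult = 12.9/83 = 0.1554.
U ≤ 60%: T_v = (π/4)·U² = (π/4)×0.15542² = 0.018972.
t = T_v·H_d²/c_v = 0.018972×2.25²/5.3 = 0.01812 years.

t ≈ 0.0181 years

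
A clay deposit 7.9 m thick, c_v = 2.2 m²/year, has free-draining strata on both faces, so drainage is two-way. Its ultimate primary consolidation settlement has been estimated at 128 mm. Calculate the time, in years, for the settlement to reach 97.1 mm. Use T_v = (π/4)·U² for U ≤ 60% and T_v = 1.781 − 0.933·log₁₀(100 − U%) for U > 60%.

Drainage path length: H_d = H/2 = 3.95 m (double drainage).
U = S(t)/S_ult = 97.1/128 = 0.7586.
U > 60%: T_v = 1.781 − 0.933·log₁₀(100 − 75.859) = 0.4909.
t = T_v·H_d²/c_v = 0.4909×3.95²/2.2 = 3.481 years.

t ≈ 3.48 years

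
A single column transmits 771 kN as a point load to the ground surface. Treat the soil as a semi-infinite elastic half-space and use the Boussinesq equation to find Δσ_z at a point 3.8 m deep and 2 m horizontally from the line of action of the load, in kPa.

Boussinesq vertical stress below a point load on an elastic half-space:
Δσ_z = 3P/(2πz²) · [1 + (r/z)²]^(−5/2)
r/z = 2/3.8 = 0.52632; [1+(r/z)²]^(−5/2) = 0.54264.
Δσ_z = 3×771/(2π×3.8²) × 0.54264 = 25.493 × 0.54264 = 13.83 kPa

Δσ_z ≈ 13.8 kPa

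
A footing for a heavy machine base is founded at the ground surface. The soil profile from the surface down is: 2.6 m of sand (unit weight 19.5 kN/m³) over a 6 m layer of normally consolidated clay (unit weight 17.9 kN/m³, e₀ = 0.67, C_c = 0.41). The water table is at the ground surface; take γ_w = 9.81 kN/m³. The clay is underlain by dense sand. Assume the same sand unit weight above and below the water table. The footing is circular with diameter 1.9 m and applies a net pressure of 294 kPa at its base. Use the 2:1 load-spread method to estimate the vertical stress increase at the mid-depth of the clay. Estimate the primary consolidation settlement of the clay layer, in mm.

Mid-depth of clay below the ground surface: z = 2.6 + 6/2 = 5.6 m.
Total vertical stress at mid-clay: σ_v = 19.5×2.6 + 17.9×3 = 104.4 kPa.
Pore pressure: u = 9.81×(5.6 − 0) = 54.936 kPa.
Initial effective stress: σ'_0 = σ_v − u = 104.4 − 54.936 = 49.464 kPa.
Stress increase at mid-clay by the 2:1 spreading method:
Δσ ≈ qD²/(D+z)² = 294×1.9²/(1.9+5.6)² = 18.868 kPa
Final effective stress: σ'_f = σ'_0 + Δσ = 49.464 + 18.868 = 68.332 kPa.
Normally consolidated clay, so the full stress increment lies on the virgin compression line:
S_c = C_c·H/(1+e₀)·log₁₀(σ'_f/σ'_0) = 0.41×6/(1+0.67)×log₁₀(68.332/49.464)
    = 1.4731 × 0.14033 = 0.2067 m

S_c ≈ 207 mm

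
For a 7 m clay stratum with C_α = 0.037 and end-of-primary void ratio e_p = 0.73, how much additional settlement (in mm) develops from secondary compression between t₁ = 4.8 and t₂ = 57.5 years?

Secondary compression: S_s = C_α·H/(1+e_p)·log₁₀(t₂/t₁)
S_s = 0.037×7/(1+0.73)×log₁₀(57.5/4.8)
    = 0.1497 × 1.078 = 0.1615 m

S_s ≈ 161 mm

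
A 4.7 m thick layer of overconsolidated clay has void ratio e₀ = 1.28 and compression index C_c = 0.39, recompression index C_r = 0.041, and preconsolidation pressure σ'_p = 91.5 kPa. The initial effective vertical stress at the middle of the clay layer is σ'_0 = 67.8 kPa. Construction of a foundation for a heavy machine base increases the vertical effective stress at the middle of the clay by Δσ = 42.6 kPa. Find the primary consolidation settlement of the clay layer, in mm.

Final effective stress: σ'_f = 67.8 + 42.6 = 110.4 kPa.
σ'_f = 110.4 > σ'_p = 91.5 kPa, so the stress path crosses the preconsolidation pressure — recompression up to σ'_p, then virgin compression beyond:
S_c = H/(1+e₀)·[C_r·log₁₀(σ'_p/σ'_0) + C_c·log₁₀(σ'_f/σ'_p)]
    = 4.7/2.28 × [0.041×log₁₀(91.5/67.8) + 0.39×log₁₀(110.4/91.5)]
    = 2.0614 × [0.0053378 + 0.031804] = 0.07656 m

S_c ≈ 76.6 mm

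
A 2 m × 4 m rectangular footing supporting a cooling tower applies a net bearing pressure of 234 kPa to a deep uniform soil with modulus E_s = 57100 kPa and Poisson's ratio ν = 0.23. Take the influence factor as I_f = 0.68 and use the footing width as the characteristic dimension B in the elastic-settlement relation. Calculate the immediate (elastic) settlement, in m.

Immediate (elastic) settlement: S_e = q·B·(1−ν²)/E_s · I_f.
S_e = 234 × 2 × (1 − 0.23²) / 57100 × 0.68
    = 234 × 2 × 0.9471 / 57100 × 0.68
    = 0.005279 m

S_e ≈ 0.00528 m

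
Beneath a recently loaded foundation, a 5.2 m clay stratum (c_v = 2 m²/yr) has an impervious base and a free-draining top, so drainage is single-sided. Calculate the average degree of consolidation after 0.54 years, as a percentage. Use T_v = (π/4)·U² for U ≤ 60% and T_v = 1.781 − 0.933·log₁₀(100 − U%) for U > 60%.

Drainage path length: H_d = H = 5.2 m (single drainage).
T_v = c_v·t/H_d² = 2×0.54/5.2² = 0.039941.
T_v = 0.039941 corresponds to the U ≤ 60% branch:
U = √(4T_v/π) = 0.2255

U ≈ 22.6 %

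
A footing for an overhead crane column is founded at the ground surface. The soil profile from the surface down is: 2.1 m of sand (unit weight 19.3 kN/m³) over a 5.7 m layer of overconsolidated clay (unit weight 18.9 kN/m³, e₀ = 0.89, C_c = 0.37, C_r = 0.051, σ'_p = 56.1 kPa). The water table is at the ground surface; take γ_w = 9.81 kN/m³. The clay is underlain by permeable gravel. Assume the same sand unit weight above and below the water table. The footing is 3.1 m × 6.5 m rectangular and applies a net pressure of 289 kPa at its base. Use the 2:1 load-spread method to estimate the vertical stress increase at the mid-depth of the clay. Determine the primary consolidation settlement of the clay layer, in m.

Mid-depth of clay below the ground surface: z = 2.1 + 5.7/2 = 4.95 m.
Total vertical stress at mid-clay: σ_v = 19.3×2.1 + 18.9×2.85 = 94.395 kPa.
Pore pressure: u = 9.81×(4.95 − 0) = 48.56 kPa.
Initial effective stress: σ'_0 = σ_v − u = 94.395 − 48.56 = 45.835 kPa.
Stress increase at mid-clay by the 2:1 spreading method:
Δσ = qBL/((B+z)(L+z)) = 289×3.1×6.5/((3.1+4.95)(6.5+4.95)) = 63.179 kPa
Final effective stress: σ'_f = 45.835 + 63.179 = 109.01 kPa.
σ'_f = 109.01 > σ'_p = 56.1 kPa, so the stress path crosses the preconsolidation pressure — recompression up to σ'_p, then virgin compression beyond:
S_c = H/(1+e₀)·[C_r·log₁₀(σ'_p/σ'_0) + C_c·log₁₀(σ'_f/σ'_p)]
    = 5.7/1.89 × [0.051×log₁₀(56.1/45.835) + 0.37×log₁₀(109.01/56.1)]
    = 3.0159 × [0.004476 + 0.10675] = 0.3354 m

S_c ≈ 0.335 m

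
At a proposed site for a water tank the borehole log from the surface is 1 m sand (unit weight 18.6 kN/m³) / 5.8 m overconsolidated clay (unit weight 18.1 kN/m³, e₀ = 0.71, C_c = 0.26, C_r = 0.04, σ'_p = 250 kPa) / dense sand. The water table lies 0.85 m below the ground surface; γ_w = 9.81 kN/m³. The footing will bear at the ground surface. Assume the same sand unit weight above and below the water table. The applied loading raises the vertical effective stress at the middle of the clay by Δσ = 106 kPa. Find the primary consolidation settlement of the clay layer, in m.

S_c ≈ 0.0751 m

Mid-depth of clay below the ground surface: z = 1 + 5.8/2 = 3.9 m.
Total vertical stress at mid-clay: σ_v = 18.6×1 + 18.1×2.9 = 71.09 kPa.
Pore pressure: u = 9.81×(3.9 − 0.85) = 29.921 kPa.
Initial effective stress: σ'_0 = σ_v − u = 71.09 − 29.921 = 41.169 kPa.
Final effective stress: σ'_f = 41.169 + 106 = 147.17 kPa.
σ'_f = 147.17 ≤ σ'_p = 250 kPa, so the clay remains overconsolidated and only the recompression index applies:
S_c = C_r·H/(1+e₀)·log₁₀(σ'_f/σ'_0) = 0.04×5.8/1.71×log₁₀(147.17/41.169)
    = 0.13567 × 0.55325 = 0.07506 m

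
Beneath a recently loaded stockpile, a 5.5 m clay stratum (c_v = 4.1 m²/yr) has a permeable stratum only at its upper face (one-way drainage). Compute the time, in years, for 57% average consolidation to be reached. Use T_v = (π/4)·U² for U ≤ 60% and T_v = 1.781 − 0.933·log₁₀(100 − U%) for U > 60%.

Drainage path length: H_d = H = 5.5 m (single drainage).
U ≤ 60%: T_v = (π/4)·U² = (π/4)×0.57² = 0.25518.
t = T_v·H_d²/c_v = 0.25518×5.5²/4.1 = 1.883 years.

t ≈ 1.88 years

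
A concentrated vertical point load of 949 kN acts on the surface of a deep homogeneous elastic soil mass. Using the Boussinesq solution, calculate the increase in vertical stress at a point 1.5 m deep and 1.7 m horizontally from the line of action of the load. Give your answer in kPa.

Boussinesq vertical stress below a point load on an elastic half-space:
Δσ_z = 3P/(2πz²) · [1 + (r/z)²]^(−5/2)
r/z = 1.7/1.5 = 1.1333; [1+(r/z)²]^(−5/2) = 0.12678.
Δσ_z = 3×949/(2π×1.5²) × 0.12678 = 201.38 × 0.12678 = 25.53 kPa

Δσ_z ≈ 25.5 kPa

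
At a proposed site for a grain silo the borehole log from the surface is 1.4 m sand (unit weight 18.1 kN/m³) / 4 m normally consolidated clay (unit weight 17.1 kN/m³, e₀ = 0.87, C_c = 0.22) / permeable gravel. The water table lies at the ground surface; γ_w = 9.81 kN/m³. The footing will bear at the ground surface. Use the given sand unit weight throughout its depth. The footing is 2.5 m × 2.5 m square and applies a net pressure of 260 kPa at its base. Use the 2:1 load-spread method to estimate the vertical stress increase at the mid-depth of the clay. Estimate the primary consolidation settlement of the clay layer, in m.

S_c ≈ 0.209 m

Mid-depth of clay below the ground surface: z = 1.4 + 4/2 = 3.4 m.
Total vertical stress at mid-clay: σ_v = 18.1×1.4 + 17.1×2 = 59.54 kPa.
Pore pressure: u = 9.81×(3.4 − 0) = 33.354 kPa.
Initial effective stress: σ'_0 = σ_v − u = 59.54 − 33.354 = 26.186 kPa.
Stress increase at mid-clay by the 2:1 spreading method:
Δσ = qBL/((B+z)(L+z)) = 260×2.5×2.5/((2.5+3.4)(2.5+3.4)) = 46.682 kPa
Final effective stress: σ'_f = σ'_0 + Δσ = 26.186 + 46.682 = 72.868 kPa.
Normally consolidated clay, so the full stress increment lies on the virgin compression line:
S_c = C_c·H/(1+e₀)·log₁₀(σ'_f/σ'_0) = 0.22×4/(1+0.87)×log₁₀(72.868/26.186)
    = 0.47059 × 0.44447 = 0.2092 m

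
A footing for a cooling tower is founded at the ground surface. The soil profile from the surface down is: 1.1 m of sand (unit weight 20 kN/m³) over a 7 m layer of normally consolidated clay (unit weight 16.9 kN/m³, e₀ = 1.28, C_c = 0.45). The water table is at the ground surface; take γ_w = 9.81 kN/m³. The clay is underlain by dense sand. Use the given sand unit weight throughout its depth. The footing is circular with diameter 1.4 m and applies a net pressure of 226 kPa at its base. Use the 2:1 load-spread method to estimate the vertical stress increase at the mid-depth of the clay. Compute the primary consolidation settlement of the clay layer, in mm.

S_c ≈ 176 mm

Mid-depth of clay below the ground surface: z = 1.1 + 7/2 = 4.6 m.
Total vertical stress at mid-clay: σ_v = 20×1.1 + 16.9×3.5 = 81.15 kPa.
Pore pressure: u = 9.81×(4.6 − 0) = 45.126 kPa.
Initial effective stress: σ'_0 = σ_v − u = 81.15 − 45.126 = 36.024 kPa.
Stress increase at mid-clay by the 2:1 spreading method:
Δσ ≈ qD²/(D+z)² = 226×1.4²/(1.4+4.6)² = 12.304 kPa
Final effective stress: σ'_f = σ'_0 + Δσ = 36.024 + 12.304 = 48.328 kPa.
Normally consolidated clay, so the full stress increment lies on the virgin compression line:
S_c = C_c·H/(1+e₀)·log₁₀(σ'_f/σ'_0) = 0.45×7/(1+1.28)×log₁₀(48.328/36.024)
    = 1.3816 × 0.12761 = 0.1763 m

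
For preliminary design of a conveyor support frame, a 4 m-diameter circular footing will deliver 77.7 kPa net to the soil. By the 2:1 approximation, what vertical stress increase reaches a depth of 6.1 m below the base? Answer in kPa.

Δσ_z ≈ 12.2 kPa

By the 2:1 method the load spreads at 1 horizontal : 2 vertical, so at depth z the loaded area has grown by z in each plan dimension:
Δσ ≈ qD²/(D+z)² = 77.7×4²/(4+6.1)² = 12.187 kPa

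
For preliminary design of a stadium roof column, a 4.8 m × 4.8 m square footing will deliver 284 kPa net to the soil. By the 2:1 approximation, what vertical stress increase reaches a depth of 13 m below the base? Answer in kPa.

Δσ_z ≈ 20.7 kPa

By the 2:1 method the load spreads at 1 horizontal : 2 vertical, so at depth z the loaded area has grown by z in each plan dimension:
Δσ = qBL/((B+z)(L+z)) = 284×4.8×4.8/((4.8+13)(4.8+13)) = 20.652 kPa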